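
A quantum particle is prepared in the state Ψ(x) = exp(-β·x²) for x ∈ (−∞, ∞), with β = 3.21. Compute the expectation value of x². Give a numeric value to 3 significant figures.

⟨x²⟩ = ∫ x²·|Ψ|² dx / ∫|Ψ|² dx (integrals over the domain).
Gaussian moments: ∫x^(2j)·e^(−2βx²) dx = (2j−1)!!/(4β)^j · √(π/(2β)), odd powers integrate to 0; here √(π/(2β)) = 0.69953.
State is unnormalized: ∫|Ψ|² dx = 0.69953, and ∫Ψ*·x²·Ψ dx = 0.054481, so ⟨x²⟩ = 0.054481 / 0.69953.
⟨x²⟩ = 0.077882.

0.0779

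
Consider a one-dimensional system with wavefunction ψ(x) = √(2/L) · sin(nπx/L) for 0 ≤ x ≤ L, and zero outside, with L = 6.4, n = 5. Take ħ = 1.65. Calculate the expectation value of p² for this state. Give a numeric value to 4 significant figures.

p² ψ = −ħ² d²ψ/dx²; ⟨p²⟩ = −ħ² ∫ ψ*·ψ'' dx.
d/dx sin(nπx/L) = (nπ/L)·cos(nπx/L) and d²/dx² sin(nπx/L) = −(nπ/L)²·sin(nπx/L); on 0 ≤ x ≤ L, ∫sin²(nπx/L) dx = L/2 and ∫sin(nπx/L)·cos(nπx/L) dx = 0.
⟨p²⟩ = 16.400.

16.40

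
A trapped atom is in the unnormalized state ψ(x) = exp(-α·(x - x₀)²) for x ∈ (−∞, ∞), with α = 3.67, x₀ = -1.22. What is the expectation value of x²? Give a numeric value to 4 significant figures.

⟨x²⟩ = ∫ x²·|ψ|² dx / ∫|ψ|² dx (integrals over the domain).
Gaussian moments (u = x − x₀): ∫u^(2j)·e^(−2αu²) du = (2j−1)!!/(4α)^j · √(π/(2α)), odd powers integrate to 0; here √(π/(2α)) = 0.65422.
State is unnormalized: ∫|ψ|² dx = 0.65422, and ∫ψ*·x²·ψ dx = 1.0183, so ⟨x²⟩ = 1.0183 / 0.65422.
⟨x²⟩ = 1.5565.

1.557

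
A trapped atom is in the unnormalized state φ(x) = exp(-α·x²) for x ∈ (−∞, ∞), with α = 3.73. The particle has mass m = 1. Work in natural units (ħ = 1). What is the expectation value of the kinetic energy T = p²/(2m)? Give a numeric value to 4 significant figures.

T = −(ħ²/2m) d²/dx², so ⟨T⟩ = −(ħ²/2m) ∫ φ*·φ'' dx / ∫|φ|² dx; with m = 1.
Gaussian moments: ∫x^(2j)·e^(−2αx²) dx = (2j−1)!!/(4α)^j · √(π/(2α)), odd powers integrate to 0; here √(π/(2α)) = 0.64894. Derivatives: d/dx e^(−αx²) = −2αx·e^(−αx²), d²/dx² e^(−αx²) = (4α²x² − 2α)·e^(−αx²).
State is unnormalized: ∫|φ|² dx = 0.64894, and ∫φ*·(−ħ²/2m · φ'') dx = 1.2103, so ⟨T⟩ = 1.2103 / 0.64894.
⟨T⟩ = 1.8650.

1.865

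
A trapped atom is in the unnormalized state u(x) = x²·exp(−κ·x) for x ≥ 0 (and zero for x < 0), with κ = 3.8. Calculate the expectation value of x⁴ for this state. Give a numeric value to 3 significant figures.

0.504

⟨x⁴⟩ = ∫ x⁴·|u|² dx / ∫|u|² dx (integrals over the domain).
Every integrand reduces to terms xʲ·e^(−2κx) on [0, ∞); use ∫₀^∞ xʲ·e^(−2κx) dx = j!/(2κ)^(j+1).
State is unnormalized: ∫|u|² dx = 0.00094655, and ∫u*·x⁴·u dx = 0.00047665, so ⟨x⁴⟩ = 0.00047665 / 0.00094655.
⟨x⁴⟩ = 0.50356.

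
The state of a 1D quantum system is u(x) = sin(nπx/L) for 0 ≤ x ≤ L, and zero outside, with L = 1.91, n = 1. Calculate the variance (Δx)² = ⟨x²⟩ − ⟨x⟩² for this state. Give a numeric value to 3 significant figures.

Compute ⟨x⟩ and ⟨x²⟩ separately, then (Δx)² = ⟨x²⟩ − ⟨x⟩².
With sin²θ = (1 − cos2θ)/2 on 0 ≤ x ≤ L: ∫sin²(nπx/L) dx = L/2, ∫x·sin²(nπx/L) dx = L²/4, ∫x²·sin²(nπx/L) dx = L³·(1/6 − 1/(4n²π²)); higher powers xᵏ the same way, integrating xᵏ·cos(2nπx/L) by parts.
Normalization: ∫|u|² dx = 0.95500.
⟨x⟩ = 0.95500 and ⟨x²⟩ = 1.0312.
(Δx)² = 1.0312 − (0.95500)² = 0.11919.

0.119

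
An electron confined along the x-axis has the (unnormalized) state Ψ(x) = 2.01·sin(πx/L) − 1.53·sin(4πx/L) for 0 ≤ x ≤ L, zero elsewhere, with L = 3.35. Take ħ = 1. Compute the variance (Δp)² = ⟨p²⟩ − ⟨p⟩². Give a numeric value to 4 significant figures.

Compute ⟨p⟩ and ⟨p²⟩ separately; (Δp)² = ⟨p²⟩ − ⟨p⟩².
d²/dx² sin(jπx/L) = −(jπ/L)²·sin(jπx/L); on 0 ≤ x ≤ L, ∫sin²(jπx/L) dx = L/2 and ∫sin(jπx/L)·sin(lπx/L) dx = 0 for j ≠ l, so only diagonal terms survive in ∫|Ψ|² and ∫Ψ·Ψ″; ∫Ψ·Ψ′ dx = [Ψ²/2] between the walls = 0.
Normalization: ∫|Ψ|² dx = 10.688.
⟨p⟩ = 0.0000 and ⟨p²⟩ = 5.7189.
(Δp)² = 5.7189 − (0.0000)² = 5.7189.

5.719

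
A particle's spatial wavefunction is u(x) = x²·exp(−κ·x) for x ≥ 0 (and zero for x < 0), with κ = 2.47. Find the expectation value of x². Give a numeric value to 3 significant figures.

1.23

⟨x²⟩ = ∫ x²·|u|² dx / ∫|u|² dx (integrals over the domain).
Every integrand reduces to terms xʲ·e^(−2κx) on [0, ∞); use ∫₀^∞ xʲ·e^(−2κx) dx = j!/(2κ)^(j+1).
State is unnormalized: ∫|u|² dx = 0.0081579, and ∫u*·x²·u dx = 0.010029, so ⟨x²⟩ = 0.010029 / 0.0081579.
⟨x²⟩ = 1.2293.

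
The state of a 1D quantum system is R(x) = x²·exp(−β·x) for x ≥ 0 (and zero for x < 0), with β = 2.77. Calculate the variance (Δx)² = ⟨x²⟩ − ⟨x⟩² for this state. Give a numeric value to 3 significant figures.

Compute ⟨x⟩ and ⟨x²⟩ separately, then (Δx)² = ⟨x²⟩ − ⟨x⟩².
Every integrand reduces to terms xʲ·e^(−2βx) on [0, ∞); use ∫₀^∞ xʲ·e^(−2βx) dx = j!/(2β)^(j+1).
Normalization: ∫|R|² dx = 0.0045990.
⟨x⟩ = 0.90253 and ⟨x²⟩ = 0.97747.
(Δx)² = 0.97747 − (0.90253)² = 0.16291.

0.163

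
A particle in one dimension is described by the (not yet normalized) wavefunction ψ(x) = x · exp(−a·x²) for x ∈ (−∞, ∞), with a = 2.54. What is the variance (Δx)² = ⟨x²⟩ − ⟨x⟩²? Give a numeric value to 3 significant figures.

Compute ⟨x⟩ and ⟨x²⟩ separately, then (Δx)² = ⟨x²⟩ − ⟨x⟩².
Expand each integrand as polynomial × e^(−2ax²) and use ∫x^(2j)·e^(−2ax²) dx = (2j−1)!!/(4a)^j · √(π/(2a)), odd powers → 0; here √(π/(2a)) = 0.78640.
Normalization: ∫|ψ|² dx = 0.077401.
⟨x⟩ = 0.0000 and ⟨x²⟩ = 0.29528.
(Δx)² = 0.29528 − (0.0000)² = 0.29528.

0.295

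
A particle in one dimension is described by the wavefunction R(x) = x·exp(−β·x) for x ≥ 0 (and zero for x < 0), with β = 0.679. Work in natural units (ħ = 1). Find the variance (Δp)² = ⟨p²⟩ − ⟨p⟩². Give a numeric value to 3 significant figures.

0.461

Compute ⟨p⟩ and ⟨p²⟩ separately; (Δp)² = ⟨p²⟩ − ⟨p⟩².
Differentiate x·exp(−β·x) with the product rule; every integrand then reduces to terms xʲ·e^(−2βx) on [0, ∞), with ∫₀^∞ xʲ·e^(−2βx) dx = j!/(2β)^(j+1).
Normalization: ∫|R|² dx = 0.79860.
⟨p⟩ = 0.0000 and ⟨p²⟩ = 0.46104.
(Δp)² = 0.46104 − (0.0000)² = 0.46104.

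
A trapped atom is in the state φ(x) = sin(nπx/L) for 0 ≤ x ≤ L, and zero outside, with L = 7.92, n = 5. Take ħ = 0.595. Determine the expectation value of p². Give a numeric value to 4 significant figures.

p² φ = −ħ² d²φ/dx²; ⟨p²⟩ = −ħ² ∫ φ*·φ'' dx / ∫|φ|² dx.
d/dx sin(nπx/L) = (nπ/L)·cos(nπx/L) and d²/dx² sin(nπx/L) = −(nπ/L)²·sin(nπx/L); on 0 ≤ x ≤ L, ∫sin²(nπx/L) dx = L/2 and ∫sin(nπx/L)·cos(nπx/L) dx = 0.
State is unnormalized: ∫|φ|² dx = 3.9600, and ∫φ*·(−ħ² φ'') dx = 5.5147, so ⟨p²⟩ = 5.5147 / 3.9600.
⟨p²⟩ = 1.3926.

1.393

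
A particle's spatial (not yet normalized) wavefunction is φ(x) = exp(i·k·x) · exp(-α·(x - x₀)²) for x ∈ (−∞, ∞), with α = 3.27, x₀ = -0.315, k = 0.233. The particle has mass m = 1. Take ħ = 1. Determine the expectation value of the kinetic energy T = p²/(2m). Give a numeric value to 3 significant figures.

T = −(ħ²/2m) d²/dx², so ⟨T⟩ = −(ħ²/2m) ∫ φ*·φ'' dx / ∫|φ|² dx; with m = 1.
Gaussian moments (u = x − x₀): ∫u^(2j)·e^(−2αu²) du = (2j−1)!!/(4α)^j · √(π/(2α)), odd powers integrate to 0; here √(π/(2α)) = 0.69308. Derivatives: φ′ = (ik − 2αu)·φ, φ″ = ((ik − 2αu)² − 2α)·φ; the odd-in-u pieces drop out.
State is unnormalized: ∫|φ|² dx = 0.69308, and ∫φ*·(−ħ²/2m · φ'') dx = 1.1520, so ⟨T⟩ = 1.1520 / 0.69308.
⟨T⟩ = 1.6621.

1.66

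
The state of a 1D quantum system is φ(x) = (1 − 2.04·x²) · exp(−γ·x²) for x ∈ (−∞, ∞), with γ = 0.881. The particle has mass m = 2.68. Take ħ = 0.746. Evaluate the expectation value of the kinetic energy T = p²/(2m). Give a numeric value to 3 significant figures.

T = −(ħ²/2m) d²/dx², so ⟨T⟩ = −(ħ²/2m) ∫ φ*·φ'' dx / ∫|φ|² dx; with m = 2.68.
Expand each integrand as polynomial × e^(−2γx²) and use ∫x^(2j)·e^(−2γx²) dx = (2j−1)!!/(4γ)^j · √(π/(2γ)), odd powers → 0; here √(π/(2γ)) = 1.3353. Differentiate with the product rule, d/dx e^(−γx²) = −2γx·e^(−γx²).
State is unnormalized: ∫|φ|² dx = 1.1317, and ∫φ*·(−ħ²/2m · φ'') dx = 0.55007, so ⟨T⟩ = 0.55007 / 1.1317.
⟨T⟩ = 0.48604.

0.486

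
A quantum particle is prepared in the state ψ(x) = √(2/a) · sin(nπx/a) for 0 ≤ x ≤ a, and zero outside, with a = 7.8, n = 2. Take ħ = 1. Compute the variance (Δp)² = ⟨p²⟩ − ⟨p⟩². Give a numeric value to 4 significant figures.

0.6489

Compute ⟨p⟩ and ⟨p²⟩ separately; (Δp)² = ⟨p²⟩ − ⟨p⟩².
d/dx sin(nπx/a) = (nπ/a)·cos(nπx/a) and d²/dx² sin(nπx/a) = −(nπ/a)²·sin(nπx/a); on 0 ≤ x ≤ a, ∫sin²(nπx/a) dx = a/2 and ∫sin(nπx/a)·cos(nπx/a) dx = 0.
⟨p⟩ = 0.0000 and ⟨p²⟩ = 0.64889.
(Δp)² = 0.64889 − (0.0000)² = 0.64889.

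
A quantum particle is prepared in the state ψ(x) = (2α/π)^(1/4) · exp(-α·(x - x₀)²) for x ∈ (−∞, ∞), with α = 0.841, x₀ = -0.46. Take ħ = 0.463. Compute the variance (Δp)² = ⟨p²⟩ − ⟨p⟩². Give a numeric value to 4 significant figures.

Compute ⟨p⟩ and ⟨p²⟩ separately; (Δp)² = ⟨p²⟩ − ⟨p⟩².
Gaussian moments (u = x − x₀): ∫u^(2j)·e^(−2αu²) du = (2j−1)!!/(4α)^j · √(π/(2α)), odd powers integrate to 0; here √(π/(2α)) = 1.3667. Derivatives: d/dx e^(−αu²) = −2αu·e^(−αu²), d²/dx² e^(−αu²) = (4α²u² − 2α)·e^(−αu²).
⟨p⟩ = 0.0000 and ⟨p²⟩ = 0.18028.
(Δp)² = 0.18028 − (0.0000)² = 0.18028.

0.1803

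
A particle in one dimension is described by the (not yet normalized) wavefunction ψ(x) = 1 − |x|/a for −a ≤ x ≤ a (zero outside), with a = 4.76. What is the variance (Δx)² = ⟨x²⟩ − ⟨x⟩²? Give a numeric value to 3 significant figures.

Compute ⟨x⟩ and ⟨x²⟩ separately, then (Δx)² = ⟨x²⟩ − ⟨x⟩².
ψ is even, so ∫ over [−a, a] = 2∫₀ᵃ with ψ = 1 − x/a there: ∫₀ᵃ (1 − x/a)² dx = a/3, ∫₀ᵃ x²(1 − x/a)² dx = a³/30, ∫₀ᵃ x⁴(1 − x/a)² dx = a⁵/105.
Normalization: ∫|ψ|² dx = 3.1733.
⟨x⟩ = 0.0000 and ⟨x²⟩ = 2.2658.
(Δx)² = 2.2658 − (0.0000)² = 2.2658.

2.27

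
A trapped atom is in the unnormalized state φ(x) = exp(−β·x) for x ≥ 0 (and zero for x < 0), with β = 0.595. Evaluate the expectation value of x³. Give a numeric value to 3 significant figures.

3.56

⟨x³⟩ = ∫ x³·|φ|² dx / ∫|φ|² dx (integrals over the domain).
Every integrand reduces to terms xʲ·e^(−2βx) on [0, ∞); use ∫₀^∞ xʲ·e^(−2βx) dx = j!/(2β)^(j+1).
State is unnormalized: ∫|φ|² dx = 0.84034, and ∫φ*·x³·φ dx = 2.9920, so ⟨x³⟩ = 2.9920 / 0.84034.
⟨x³⟩ = 3.5605.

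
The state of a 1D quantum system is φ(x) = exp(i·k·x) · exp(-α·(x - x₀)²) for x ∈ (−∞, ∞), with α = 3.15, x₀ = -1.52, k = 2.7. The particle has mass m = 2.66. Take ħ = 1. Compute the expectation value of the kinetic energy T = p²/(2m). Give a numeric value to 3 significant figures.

1.96

T = −(ħ²/2m) d²/dx², so ⟨T⟩ = −(ħ²/2m) ∫ φ*·φ'' dx / ∫|φ|² dx; with m = 2.66.
Gaussian moments (u = x − x₀): ∫u^(2j)·e^(−2αu²) du = (2j−1)!!/(4α)^j · √(π/(2α)), odd powers integrate to 0; here √(π/(2α)) = 0.70616. Derivatives: φ′ = (ik − 2αu)·φ, φ″ = ((ik − 2αu)² − 2α)·φ; the odd-in-u pieces drop out.
State is unnormalized: ∫|φ|² dx = 0.70616, and ∫φ*·(−ħ²/2m · φ'') dx = 1.3858, so ⟨T⟩ = 1.3858 / 0.70616.
⟨T⟩ = 1.9624.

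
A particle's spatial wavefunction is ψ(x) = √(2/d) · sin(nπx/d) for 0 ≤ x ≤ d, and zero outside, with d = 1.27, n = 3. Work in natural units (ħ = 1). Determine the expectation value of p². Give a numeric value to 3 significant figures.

55.1

p² ψ = −ħ² d²ψ/dx²; ⟨p²⟩ = −ħ² ∫ ψ*·ψ'' dx.
d/dx sin(nπx/d) = (nπ/d)·cos(nπx/d) and d²/dx² sin(nπx/d) = −(nπ/d)²·sin(nπx/d); on 0 ≤ x ≤ d, ∫sin²(nπx/d) dx = d/2 and ∫sin(nπx/d)·cos(nπx/d) dx = 0.
⟨p²⟩ = 55.073.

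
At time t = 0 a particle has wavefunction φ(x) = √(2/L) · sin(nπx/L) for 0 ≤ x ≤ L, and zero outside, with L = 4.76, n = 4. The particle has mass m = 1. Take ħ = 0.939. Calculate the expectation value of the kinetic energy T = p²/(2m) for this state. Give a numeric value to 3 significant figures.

T = −(ħ²/2m) d²/dx², so ⟨T⟩ = −(ħ²/2m) ∫ φ*·φ'' dx; with m = 1.
d/dx sin(nπx/L) = (nπ/L)·cos(nπx/L) and d²/dx² sin(nπx/L) = −(nπ/L)²·sin(nπx/L); on 0 ≤ x ≤ L, ∫sin²(nπx/L) dx = L/2 and ∫sin(nπx/L)·cos(nπx/L) dx = 0.
⟨T⟩ = 3.0726.

3.07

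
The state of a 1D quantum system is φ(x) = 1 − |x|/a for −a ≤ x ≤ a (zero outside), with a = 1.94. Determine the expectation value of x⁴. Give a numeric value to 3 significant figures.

⟨x⁴⟩ = ∫ x⁴·|φ|² dx / ∫|φ|² dx (integrals over the domain).
φ is even, so ∫ over [−a, a] = 2∫₀ᵃ with φ = 1 − x/a there: ∫₀ᵃ (1 − x/a)² dx = a/3, ∫₀ᵃ x²(1 − x/a)² dx = a³/30, ∫₀ᵃ x⁴(1 − x/a)² dx = a⁵/105.
State is unnormalized: ∫|φ|² dx = 1.2933, and ∫φ*·x⁴·φ dx = 0.52342, so ⟨x⁴⟩ = 0.52342 / 1.2933.
⟨x⁴⟩ = 0.40471.

0.405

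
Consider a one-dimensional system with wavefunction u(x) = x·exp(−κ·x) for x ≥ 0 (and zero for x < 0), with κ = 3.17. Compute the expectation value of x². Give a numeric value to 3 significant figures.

⟨x²⟩ = ∫ x²·|u|² dx / ∫|u|² dx (integrals over the domain).
Every integrand reduces to terms xʲ·e^(−2κx) on [0, ∞); use ∫₀^∞ xʲ·e^(−2κx) dx = j!/(2κ)^(j+1).
State is unnormalized: ∫|u|² dx = 0.0078481, and ∫u*·x²·u dx = 0.0023430, so ⟨x²⟩ = 0.0023430 / 0.0078481.
⟨x²⟩ = 0.29854.

0.299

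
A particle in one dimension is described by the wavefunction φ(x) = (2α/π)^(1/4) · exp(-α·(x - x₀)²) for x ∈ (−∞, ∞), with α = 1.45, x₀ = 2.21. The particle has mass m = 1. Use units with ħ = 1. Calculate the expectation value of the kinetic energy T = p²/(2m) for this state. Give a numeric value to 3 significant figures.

0.725

T = −(ħ²/2m) d²/dx², so ⟨T⟩ = −(ħ²/2m) ∫ φ*·φ'' dx; with m = 1.
Gaussian moments (u = x − x₀): ∫u^(2j)·e^(−2αu²) du = (2j−1)!!/(4α)^j · √(π/(2α)), odd powers integrate to 0; here √(π/(2α)) = 1.0408. Derivatives: d/dx e^(−αu²) = −2αu·e^(−αu²), d²/dx² e^(−αu²) = (4α²u² − 2α)·e^(−αu²).
⟨T⟩ = 0.72500.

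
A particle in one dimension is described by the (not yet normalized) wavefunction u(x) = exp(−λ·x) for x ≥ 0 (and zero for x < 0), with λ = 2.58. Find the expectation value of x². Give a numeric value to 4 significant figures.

0.07512

⟨x²⟩ = ∫ x²·|u|² dx / ∫|u|² dx (integrals over the domain).
Every integrand reduces to terms xʲ·e^(−2λx) on [0, ∞); use ∫₀^∞ xʲ·e^(−2λx) dx = j!/(2λ)^(j+1).
State is unnormalized: ∫|u|² dx = 0.19380, and ∫u*·x²·u dx = 0.014557, so ⟨x²⟩ = 0.014557 / 0.19380.
⟨x²⟩ = 0.075116.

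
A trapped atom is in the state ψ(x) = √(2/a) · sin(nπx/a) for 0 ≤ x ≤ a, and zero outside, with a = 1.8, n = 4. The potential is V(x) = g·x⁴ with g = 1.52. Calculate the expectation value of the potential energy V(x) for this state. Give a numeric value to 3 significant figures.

⟨V⟩ = ∫ V(x)·|ψ|² dx.
With sin²θ = (1 − cos2θ)/2 on 0 ≤ x ≤ a: ∫sin²(nπx/a) dx = a/2, ∫x·sin²(nπx/a) dx = a²/4, ∫x²·sin²(nπx/a) dx = a³·(1/6 − 1/(4n²π²)); higher powers xᵏ the same way, integrating xᵏ·cos(2nπx/a) by parts.
⟨V⟩ = 3.0912.

3.09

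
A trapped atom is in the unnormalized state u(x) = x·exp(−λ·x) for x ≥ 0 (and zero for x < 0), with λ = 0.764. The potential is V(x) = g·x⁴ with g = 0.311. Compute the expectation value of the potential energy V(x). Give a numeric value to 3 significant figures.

⟨V⟩ = ∫ V(x)·|u|² dx / ∫|u|² dx.
Every integrand reduces to terms xʲ·e^(−2λx) on [0, ∞); use ∫₀^∞ xʲ·e^(−2λx) dx = j!/(2λ)^(j+1).
State is unnormalized: ∫|u|² dx = 0.56061, and ∫u*·V(x)·u dx = 11.514, so ⟨V⟩ = 11.514 / 0.56061.
⟨V⟩ = 20.539.

20.5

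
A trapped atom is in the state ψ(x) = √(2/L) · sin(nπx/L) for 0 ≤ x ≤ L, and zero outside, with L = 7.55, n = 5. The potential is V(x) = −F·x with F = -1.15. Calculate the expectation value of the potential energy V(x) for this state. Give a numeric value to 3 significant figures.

4.34

⟨V⟩ = ∫ V(x)·|ψ|² dx.
With sin²θ = (1 − cos2θ)/2 on 0 ≤ x ≤ L: ∫sin²(nπx/L) dx = L/2, ∫x·sin²(nπx/L) dx = L²/4, ∫x²·sin²(nπx/L) dx = L³·(1/6 − 1/(4n²π²)); higher powers xᵏ the same way, integrating xᵏ·cos(2nπx/L) by parts.
⟨V⟩ = 4.3413.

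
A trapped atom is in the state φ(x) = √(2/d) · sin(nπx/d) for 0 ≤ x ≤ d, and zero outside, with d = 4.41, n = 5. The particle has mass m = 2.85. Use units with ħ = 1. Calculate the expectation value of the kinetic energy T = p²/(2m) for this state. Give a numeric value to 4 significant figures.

T = −(ħ²/2m) d²/dx², so ⟨T⟩ = −(ħ²/2m) ∫ φ*·φ'' dx; with m = 2.85.
d/dx sin(nπx/d) = (nπ/d)·cos(nπx/d) and d²/dx² sin(nπx/d) = −(nπ/d)²·sin(nπx/d); on 0 ≤ x ≤ d, ∫sin²(nπx/d) dx = d/2 and ∫sin(nπx/d)·cos(nπx/d) dx = 0.
⟨T⟩ = 2.2258.

2.226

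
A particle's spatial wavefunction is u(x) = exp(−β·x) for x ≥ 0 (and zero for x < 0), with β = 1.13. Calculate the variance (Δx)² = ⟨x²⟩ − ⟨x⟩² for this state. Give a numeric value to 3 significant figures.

0.196

Compute ⟨x⟩ and ⟨x²⟩ separately, then (Δx)² = ⟨x²⟩ − ⟨x⟩².
Every integrand reduces to terms xʲ·e^(−2βx) on [0, ∞); use ∫₀^∞ xʲ·e^(−2βx) dx = j!/(2β)^(j+1).
Normalization: ∫|u|² dx = 0.44248.
⟨x⟩ = 0.44248 and ⟨x²⟩ = 0.39157.
(Δx)² = 0.39157 − (0.44248)² = 0.19579.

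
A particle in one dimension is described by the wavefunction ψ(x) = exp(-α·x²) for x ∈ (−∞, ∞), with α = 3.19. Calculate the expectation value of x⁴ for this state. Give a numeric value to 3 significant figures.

⟨x⁴⟩ = ∫ x⁴·|ψ|² dx / ∫|ψ|² dx (integrals over the domain).
Gaussian moments: ∫x^(2j)·e^(−2αx²) dx = (2j−1)!!/(4α)^j · √(π/(2α)), odd powers integrate to 0; here √(π/(2α)) = 0.70172.
State is unnormalized: ∫|ψ|² dx = 0.70172, and ∫ψ*·x⁴·ψ dx = 0.012930, so ⟨x⁴⟩ = 0.012930 / 0.70172.
⟨x⁴⟩ = 0.018426.

0.0184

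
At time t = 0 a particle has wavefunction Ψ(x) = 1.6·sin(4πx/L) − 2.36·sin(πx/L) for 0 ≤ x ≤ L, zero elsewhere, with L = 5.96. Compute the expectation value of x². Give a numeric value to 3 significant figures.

⟨x²⟩ = ∫ x²·|Ψ|² dx / ∫|Ψ|² dx (integrals over the domain).
On 0 ≤ x ≤ L (j ≠ l): ∫sin²(jπx/L) dx = L/2, ∫sin(jπx/L)·sin(lπx/L) dx = 0; diagonal moments ∫x·sin²(jπx/L) dx = L²/4, ∫x²·sin²(jπx/L) dx = L³·(1/6 − 1/(4j²π²)); cross terms ∫x·sin(jπx/L)·sin(lπx/L) dx = 0 for j + l even and −4jlL²/(π²(j² − l²)²) for j + l odd, ∫x²·sin(jπx/L)·sin(lπx/L) dx = (−1)^(j+l)·4jlL³/(π²(j² − l²)²); higher powers the same way via product-to-sum and parts.
State is unnormalized: ∫|Ψ|² dx = 24.226, and ∫Ψ*·x²·Ψ dx = 267.65, so ⟨x²⟩ = 267.65 / 24.226.
⟨x²⟩ = 11.048.

11.0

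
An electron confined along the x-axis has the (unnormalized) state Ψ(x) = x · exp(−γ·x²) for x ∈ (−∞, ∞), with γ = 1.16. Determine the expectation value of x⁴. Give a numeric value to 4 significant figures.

0.6967

⟨x⁴⟩ = ∫ x⁴·|Ψ|² dx / ∫|Ψ|² dx (integrals over the domain).
Expand each integrand as polynomial × e^(−2γx²) and use ∫x^(2j)·e^(−2γx²) dx = (2j−1)!!/(4γ)^j · √(π/(2γ)), odd powers → 0; here √(π/(2γ)) = 1.1637.
State is unnormalized: ∫|Ψ|² dx = 0.25079, and ∫Ψ*·x⁴·Ψ dx = 0.17473, so ⟨x⁴⟩ = 0.17473 / 0.25079.
⟨x⁴⟩ = 0.69672.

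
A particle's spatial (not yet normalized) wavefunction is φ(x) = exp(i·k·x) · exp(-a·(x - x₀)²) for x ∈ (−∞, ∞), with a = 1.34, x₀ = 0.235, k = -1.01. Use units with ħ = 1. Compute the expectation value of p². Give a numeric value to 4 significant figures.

p² φ = −ħ² d²φ/dx²; ⟨p²⟩ = −ħ² ∫ φ*·φ'' dx / ∫|φ|² dx.
Gaussian moments (u = x − x₀): ∫u^(2j)·e^(−2au²) du = (2j−1)!!/(4a)^j · √(π/(2a)), odd powers integrate to 0; here √(π/(2a)) = 1.0827. Derivatives: φ′ = (ik − 2au)·φ, φ″ = ((ik − 2au)² − 2a)·φ; the odd-in-u pieces drop out.
State is unnormalized: ∫|φ|² dx = 1.0827, and ∫φ*·(−ħ² φ'') dx = 2.5553, so ⟨p²⟩ = 2.5553 / 1.0827.
⟨p²⟩ = 2.3601.

2.360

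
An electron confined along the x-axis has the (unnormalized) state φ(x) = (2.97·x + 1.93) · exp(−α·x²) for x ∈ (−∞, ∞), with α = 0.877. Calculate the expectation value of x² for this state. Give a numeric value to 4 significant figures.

⟨x²⟩ = ∫ x²·|φ|² dx / ∫|φ|² dx (integrals over the domain).
Expand each integrand as polynomial × e^(−2αx²) and use ∫x^(2j)·e^(−2αx²) dx = (2j−1)!!/(4α)^j · √(π/(2α)), odd powers → 0; here √(π/(2α)) = 1.3383.
State is unnormalized: ∫|φ|² dx = 8.3503, and ∫φ*·x²·φ dx = 4.2990, so ⟨x²⟩ = 4.2990 / 8.3503.
⟨x²⟩ = 0.51483.

0.5148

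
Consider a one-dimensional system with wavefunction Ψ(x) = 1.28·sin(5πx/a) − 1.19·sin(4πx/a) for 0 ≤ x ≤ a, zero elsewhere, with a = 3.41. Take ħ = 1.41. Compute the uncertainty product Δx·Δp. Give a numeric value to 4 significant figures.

Δx = √(⟨x²⟩−⟨x⟩²), Δp = √(⟨p²⟩−⟨p⟩²).
On 0 ≤ x ≤ a (j ≠ l): ∫sin²(jπx/a) dx = a/2, ∫sin(jπx/a)·sin(lπx/a) dx = 0; diagonal moments ∫x·sin²(jπx/a) dx = a²/4, ∫x²·sin²(jπx/a) dx = a³·(1/6 − 1/(4j²π²)); cross terms ∫x·sin(jπx/a)·sin(lπx/a) dx = 0 for j + l even and −4jla²/(π²(j² − l²)²) for j + l odd, ∫x²·sin(jπx/a)·sin(lπx/a) dx = (−1)^(j+l)·4jla³/(π²(j² − l²)²); higher powers the same way via product-to-sum and parts. d²/dx² sin(jπx/a) = −(jπ/a)²·sin(jπx/a); on 0 ≤ x ≤ a, ∫sin²(jπx/a) dx = a/2 and ∫sin(jπx/a)·sin(lπx/a) dx = 0 for j ≠ l, so only diagonal terms survive in ∫|Ψ|² and ∫Ψ·Ψ″; ∫Ψ·Ψ′ dx = [Ψ²/2] between the walls = 0.
Normalization: ∫|Ψ|² dx = 5.2079.
⟨x⟩ = 2.3857, ⟨x²⟩ = 6.1674 ⇒ Δx = 0.68992.
⟨p⟩ = 0.0000, ⟨p²⟩ = 35.145 ⇒ Δp = 5.9283.
Δx·Δp = 4.0901.

4.090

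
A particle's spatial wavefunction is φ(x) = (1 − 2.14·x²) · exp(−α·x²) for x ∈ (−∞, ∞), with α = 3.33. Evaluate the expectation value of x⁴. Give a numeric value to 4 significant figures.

0.006637

⟨x⁴⟩ = ∫ x⁴·|φ|² dx / ∫|φ|² dx (integrals over the domain).
Expand each integrand as polynomial × e^(−2αx²) and use ∫x^(2j)·e^(−2αx²) dx = (2j−1)!!/(4α)^j · √(π/(2α)), odd powers → 0; here √(π/(2α)) = 0.68681.
State is unnormalized: ∫|φ|² dx = 0.51931, and ∫φ*·x⁴·φ dx = 0.0034469, so ⟨x⁴⟩ = 0.0034469 / 0.51931.
⟨x⁴⟩ = 0.0066374.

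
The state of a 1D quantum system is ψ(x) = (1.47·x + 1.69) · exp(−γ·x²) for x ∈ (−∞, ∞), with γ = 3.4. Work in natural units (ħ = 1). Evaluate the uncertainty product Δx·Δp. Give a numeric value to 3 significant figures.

0.500

Δx = √(⟨x²⟩−⟨x⟩²), Δp = √(⟨p²⟩−⟨p⟩²).
Expand each integrand as polynomial × e^(−2γx²) and use ∫x^(2j)·e^(−2γx²) dx = (2j−1)!!/(4γ)^j · √(π/(2γ)), odd powers → 0; here √(π/(2γ)) = 0.67971. Differentiate with the product rule, d/dx e^(−γx²) = −2γx·e^(−γx²).
Normalization: ∫|ψ|² dx = 2.0493.
⟨x⟩ = 0.12117, ⟨x²⟩ = 0.081279 ⇒ Δx = 0.25806.
⟨p⟩ = 0.0000, ⟨p²⟩ = 3.7584 ⇒ Δp = 1.9386.
Δx·Δp = 0.50029.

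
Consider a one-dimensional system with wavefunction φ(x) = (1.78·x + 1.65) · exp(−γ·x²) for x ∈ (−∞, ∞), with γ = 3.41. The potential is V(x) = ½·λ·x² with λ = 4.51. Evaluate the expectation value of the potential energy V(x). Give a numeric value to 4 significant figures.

0.1913

⟨V⟩ = ∫ V(x)·|φ|² dx / ∫|φ|² dx.
Expand each integrand as polynomial × e^(−2γx²) and use ∫x^(2j)·e^(−2γx²) dx = (2j−1)!!/(4γ)^j · √(π/(2γ)), odd powers → 0; here √(π/(2γ)) = 0.67871.
State is unnormalized: ∫|φ|² dx = 2.0054, and ∫φ*·V(x)·φ dx = 0.38367, so ⟨V⟩ = 0.38367 / 2.0054.
⟨V⟩ = 0.19132.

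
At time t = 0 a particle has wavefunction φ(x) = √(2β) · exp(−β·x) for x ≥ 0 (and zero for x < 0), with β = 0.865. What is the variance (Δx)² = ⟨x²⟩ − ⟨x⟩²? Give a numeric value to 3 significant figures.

0.334

Compute ⟨x⟩ and ⟨x²⟩ separately, then (Δx)² = ⟨x²⟩ − ⟨x⟩².
Every integrand reduces to terms xʲ·e^(−2βx) on [0, ∞); use ∫₀^∞ xʲ·e^(−2βx) dx = j!/(2β)^(j+1).
⟨x⟩ = 0.57803 and ⟨x²⟩ = 0.66825.
(Δx)² = 0.66825 − (0.57803)² = 0.33412.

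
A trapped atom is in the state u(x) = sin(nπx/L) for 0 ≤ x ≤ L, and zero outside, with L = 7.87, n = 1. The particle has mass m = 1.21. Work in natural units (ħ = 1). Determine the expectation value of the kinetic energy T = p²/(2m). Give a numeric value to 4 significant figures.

0.06585

T = −(ħ²/2m) d²/dx², so ⟨T⟩ = −(ħ²/2m) ∫ u*·u'' dx / ∫|u|² dx; with m = 1.21.
d/dx sin(nπx/L) = (nπ/L)·cos(nπx/L) and d²/dx² sin(nπx/L) = −(nπ/L)²·sin(nπx/L); on 0 ≤ x ≤ L, ∫sin²(nπx/L) dx = L/2 and ∫sin(nπx/L)·cos(nπx/L) dx = 0.
State is unnormalized: ∫|u|² dx = 3.9350, and ∫u*·(−ħ²/2m · u'') dx = 0.25911, so ⟨T⟩ = 0.25911 / 3.9350.
⟨T⟩ = 0.065847.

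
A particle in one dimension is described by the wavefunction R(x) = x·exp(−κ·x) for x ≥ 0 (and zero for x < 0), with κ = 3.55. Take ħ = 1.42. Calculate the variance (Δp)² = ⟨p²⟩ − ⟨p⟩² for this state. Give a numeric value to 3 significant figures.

Compute ⟨p⟩ and ⟨p²⟩ separately; (Δp)² = ⟨p²⟩ − ⟨p⟩².
Differentiate x·exp(−κ·x) with the product rule; every integrand then reduces to terms xʲ·e^(−2κx) on [0, ∞), with ∫₀^∞ xʲ·e^(−2κx) dx = j!/(2κ)^(j+1).
Normalization: ∫|R|² dx = 0.0055880.
⟨p⟩ = 0.0000 and ⟨p²⟩ = 25.412.
(Δp)² = 25.412 − (0.0000)² = 25.412.

25.4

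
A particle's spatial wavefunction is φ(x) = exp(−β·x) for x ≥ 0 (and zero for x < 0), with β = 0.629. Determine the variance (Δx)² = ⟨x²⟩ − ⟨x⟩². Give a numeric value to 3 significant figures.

Compute ⟨x⟩ and ⟨x²⟩ separately, then (Δx)² = ⟨x²⟩ − ⟨x⟩².
Every integrand reduces to terms xʲ·e^(−2βx) on [0, ∞); use ∫₀^∞ xʲ·e^(−2βx) dx = j!/(2β)^(j+1).
Normalization: ∫|φ|² dx = 0.79491.
⟨x⟩ = 0.79491 and ⟨x²⟩ = 1.2638.
(Δx)² = 1.2638 − (0.79491)² = 0.63189.

0.632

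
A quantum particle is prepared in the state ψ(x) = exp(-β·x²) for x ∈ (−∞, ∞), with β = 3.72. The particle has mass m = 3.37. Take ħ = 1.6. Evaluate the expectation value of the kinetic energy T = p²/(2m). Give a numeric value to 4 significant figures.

1.413

T = −(ħ²/2m) d²/dx², so ⟨T⟩ = −(ħ²/2m) ∫ ψ*·ψ'' dx / ∫|ψ|² dx; with m = 3.37.
Gaussian moments: ∫x^(2j)·e^(−2βx²) dx = (2j−1)!!/(4β)^j · √(π/(2β)), odd powers integrate to 0; here √(π/(2β)) = 0.64981. Derivatives: d/dx e^(−βx²) = −2βx·e^(−βx²), d²/dx² e^(−βx²) = (4β²x² − 2β)·e^(−βx²).
State is unnormalized: ∫|ψ|² dx = 0.64981, and ∫ψ*·(−ħ²/2m · ψ'') dx = 0.91815, so ⟨T⟩ = 0.91815 / 0.64981.
⟨T⟩ = 1.4129.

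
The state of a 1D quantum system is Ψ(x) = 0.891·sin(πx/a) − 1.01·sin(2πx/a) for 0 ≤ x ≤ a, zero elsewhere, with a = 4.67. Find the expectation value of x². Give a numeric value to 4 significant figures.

⟨x²⟩ = ∫ x²·|Ψ|² dx / ∫|Ψ|² dx (integrals over the domain).
On 0 ≤ x ≤ a (j ≠ l): ∫sin²(jπx/a) dx = a/2, ∫sin(jπx/a)·sin(lπx/a) dx = 0; diagonal moments ∫x·sin²(jπx/a) dx = a²/4, ∫x²·sin²(jπx/a) dx = a³·(1/6 − 1/(4j²π²)); cross terms ∫x·sin(jπx/a)·sin(lπx/a) dx = 0 for j + l even and −4jla²/(π²(j² − l²)²) for j + l odd, ∫x²·sin(jπx/a)·sin(lπx/a) dx = (−1)^(j+l)·4jla³/(π²(j² − l²)²); higher powers the same way via product-to-sum and parts.
State is unnormalized: ∫|Ψ|² dx = 4.2356, and ∫Ψ*·x²·Ψ dx = 44.595, so ⟨x²⟩ = 44.595 / 4.2356.
⟨x²⟩ = 10.528.

10.53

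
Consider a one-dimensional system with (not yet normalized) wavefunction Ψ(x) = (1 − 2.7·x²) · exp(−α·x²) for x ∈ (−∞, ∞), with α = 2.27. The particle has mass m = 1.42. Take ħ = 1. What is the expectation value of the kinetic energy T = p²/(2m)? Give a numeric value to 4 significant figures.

2.639

T = −(ħ²/2m) d²/dx², so ⟨T⟩ = −(ħ²/2m) ∫ Ψ*·Ψ'' dx / ∫|Ψ|² dx; with m = 1.42.
Expand each integrand as polynomial × e^(−2αx²) and use ∫x^(2j)·e^(−2αx²) dx = (2j−1)!!/(4α)^j · √(π/(2α)), odd powers → 0; here √(π/(2α)) = 0.83185. Differentiate with the product rule, d/dx e^(−αx²) = −2αx·e^(−αx²).
State is unnormalized: ∫|Ψ|² dx = 0.55780, and ∫Ψ*·(−ħ²/2m · Ψ'') dx = 1.4719, so ⟨T⟩ = 1.4719 / 0.55780.
⟨T⟩ = 2.6387.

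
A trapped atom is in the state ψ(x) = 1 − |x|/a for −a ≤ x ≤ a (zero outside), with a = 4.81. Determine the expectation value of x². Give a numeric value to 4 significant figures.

⟨x²⟩ = ∫ x²·|ψ|² dx / ∫|ψ|² dx (integrals over the domain).
ψ is even, so ∫ over [−a, a] = 2∫₀ᵃ with ψ = 1 − x/a there: ∫₀ᵃ (1 − x/a)² dx = a/3, ∫₀ᵃ x²(1 − x/a)² dx = a³/30, ∫₀ᵃ x⁴(1 − x/a)² dx = a⁵/105.
State is unnormalized: ∫|ψ|² dx = 3.2067, and ∫ψ*·x²·ψ dx = 7.4190, so ⟨x²⟩ = 7.4190 / 3.2067.
⟨x²⟩ = 2.3136.

2.314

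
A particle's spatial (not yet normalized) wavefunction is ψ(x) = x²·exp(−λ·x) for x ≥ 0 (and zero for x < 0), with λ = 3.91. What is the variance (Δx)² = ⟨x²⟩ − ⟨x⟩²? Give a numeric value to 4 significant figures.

Compute ⟨x⟩ and ⟨x²⟩ separately, then (Δx)² = ⟨x²⟩ − ⟨x⟩².
Every integrand reduces to terms xʲ·e^(−2λx) on [0, ∞); use ∫₀^∞ xʲ·e^(−2λx) dx = j!/(2λ)^(j+1).
Normalization: ∫|ψ|² dx = 0.00082069.
⟨x⟩ = 0.63939 and ⟨x²⟩ = 0.49058.
(Δx)² = 0.49058 − (0.63939)² = 0.081763.

0.08176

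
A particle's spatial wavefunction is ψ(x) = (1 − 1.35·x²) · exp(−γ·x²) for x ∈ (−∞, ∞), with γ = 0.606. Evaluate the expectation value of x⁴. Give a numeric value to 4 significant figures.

3.930

⟨x⁴⟩ = ∫ x⁴·|ψ|² dx / ∫|ψ|² dx (integrals over the domain).
Expand each integrand as polynomial × e^(−2γx²) and use ∫x^(2j)·e^(−2γx²) dx = (2j−1)!!/(4γ)^j · √(π/(2γ)), odd powers → 0; here √(π/(2γ)) = 1.6100.
State is unnormalized: ∫|ψ|² dx = 1.3148, and ∫ψ*·x⁴·ψ dx = 5.1678, so ⟨x⁴⟩ = 5.1678 / 1.3148.
⟨x⁴⟩ = 3.9304.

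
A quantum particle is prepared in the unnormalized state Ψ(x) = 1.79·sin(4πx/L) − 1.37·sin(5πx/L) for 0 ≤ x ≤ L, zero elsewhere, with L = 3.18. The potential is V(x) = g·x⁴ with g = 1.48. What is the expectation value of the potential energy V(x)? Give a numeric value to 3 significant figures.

⟨V⟩ = ∫ V(x)·|Ψ|² dx / ∫|Ψ|² dx.
On 0 ≤ x ≤ L (j ≠ l): ∫sin²(jπx/L) dx = L/2, ∫sin(jπx/L)·sin(lπx/L) dx = 0; diagonal moments ∫x·sin²(jπx/L) dx = L²/4, ∫x²·sin²(jπx/L) dx = L³·(1/6 − 1/(4j²π²)); cross terms ∫x·sin(jπx/L)·sin(lπx/L) dx = 0 for j + l even and −4jlL²/(π²(j² − l²)²) for j + l odd, ∫x²·sin(jπx/L)·sin(lπx/L) dx = (−1)^(j+l)·4jlL³/(π²(j² − l²)²); higher powers the same way via product-to-sum and parts.
State is unnormalized: ∫|Ψ|² dx = 8.0788, and ∫Ψ*·V(x)·Ψ dx = 419.56, so ⟨V⟩ = 419.56 / 8.0788.
⟨V⟩ = 51.934.

51.9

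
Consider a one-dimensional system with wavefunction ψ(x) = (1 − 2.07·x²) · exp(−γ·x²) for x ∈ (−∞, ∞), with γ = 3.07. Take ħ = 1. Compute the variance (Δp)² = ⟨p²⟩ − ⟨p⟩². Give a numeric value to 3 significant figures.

Compute ⟨p⟩ and ⟨p²⟩ separately; (Δp)² = ⟨p²⟩ − ⟨p⟩².
Expand each integrand as polynomial × e^(−2γx²) and use ∫x^(2j)·e^(−2γx²) dx = (2j−1)!!/(4γ)^j · √(π/(2γ)), odd powers → 0; here √(π/(2γ)) = 0.71530. Differentiate with the product rule, d/dx e^(−γx²) = −2γx·e^(−γx²).
Normalization: ∫|ψ|² dx = 0.53513.
⟨p⟩ = 0.0000 and ⟨p²⟩ = 6.3034.
(Δp)² = 6.3034 − (0.0000)² = 6.3034.

6.30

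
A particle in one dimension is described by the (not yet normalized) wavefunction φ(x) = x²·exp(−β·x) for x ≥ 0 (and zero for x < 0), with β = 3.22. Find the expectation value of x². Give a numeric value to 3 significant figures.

⟨x²⟩ = ∫ x²·|φ|² dx / ∫|φ|² dx (integrals over the domain).
Every integrand reduces to terms xʲ·e^(−2βx) on [0, ∞); use ∫₀^∞ xʲ·e^(−2βx) dx = j!/(2β)^(j+1).
State is unnormalized: ∫|φ|² dx = 0.0021666, and ∫φ*·x²·φ dx = 0.0015672, so ⟨x²⟩ = 0.0015672 / 0.0021666.
⟨x²⟩ = 0.72335.

0.723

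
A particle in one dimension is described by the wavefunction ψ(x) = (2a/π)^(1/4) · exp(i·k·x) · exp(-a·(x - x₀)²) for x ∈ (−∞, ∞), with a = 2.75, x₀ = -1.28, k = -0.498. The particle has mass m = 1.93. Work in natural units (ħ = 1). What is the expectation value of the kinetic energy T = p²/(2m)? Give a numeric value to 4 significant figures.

0.7767

T = −(ħ²/2m) d²/dx², so ⟨T⟩ = −(ħ²/2m) ∫ ψ*·ψ'' dx; with m = 1.93.
Gaussian moments (u = x − x₀): ∫u^(2j)·e^(−2au²) du = (2j−1)!!/(4a)^j · √(π/(2a)), odd powers integrate to 0; here √(π/(2a)) = 0.75578. Derivatives: ψ′ = (ik − 2au)·ψ, ψ″ = ((ik − 2au)² − 2a)·ψ; the odd-in-u pieces drop out.
⟨T⟩ = 0.77668.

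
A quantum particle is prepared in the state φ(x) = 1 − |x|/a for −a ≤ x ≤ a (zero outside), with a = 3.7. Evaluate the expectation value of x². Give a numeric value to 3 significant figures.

1.37

⟨x²⟩ = ∫ x²·|φ|² dx / ∫|φ|² dx (integrals over the domain).
φ is even, so ∫ over [−a, a] = 2∫₀ᵃ with φ = 1 − x/a there: ∫₀ᵃ (1 − x/a)² dx = a/3, ∫₀ᵃ x²(1 − x/a)² dx = a³/30, ∫₀ᵃ x⁴(1 − x/a)² dx = a⁵/105.
State is unnormalized: ∫|φ|² dx = 2.4667, and ∫φ*·x²·φ dx = 3.3769, so ⟨x²⟩ = 3.3769 / 2.4667.
⟨x²⟩ = 1.3690.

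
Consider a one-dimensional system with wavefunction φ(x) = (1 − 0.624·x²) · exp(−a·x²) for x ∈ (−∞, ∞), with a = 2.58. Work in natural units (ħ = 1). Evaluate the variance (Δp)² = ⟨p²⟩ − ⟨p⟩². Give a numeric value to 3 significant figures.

Compute ⟨p⟩ and ⟨p²⟩ separately; (Δp)² = ⟨p²⟩ − ⟨p⟩².
Expand each integrand as polynomial × e^(−2ax²) and use ∫x^(2j)·e^(−2ax²) dx = (2j−1)!!/(4a)^j · √(π/(2a)), odd powers → 0; here √(π/(2a)) = 0.78028. Differentiate with the product rule, d/dx e^(−ax²) = −2ax·e^(−ax²).
Normalization: ∫|φ|² dx = 0.69448.
⟨p⟩ = 0.0000 and ⟨p²⟩ = 3.3235.
(Δp)² = 3.3235 − (0.0000)² = 3.3235.

3.32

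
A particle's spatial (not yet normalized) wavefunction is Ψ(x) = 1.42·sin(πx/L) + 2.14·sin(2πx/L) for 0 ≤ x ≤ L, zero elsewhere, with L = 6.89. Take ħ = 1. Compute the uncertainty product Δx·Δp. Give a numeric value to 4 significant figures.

Δx = √(⟨x²⟩−⟨x⟩²), Δp = √(⟨p²⟩−⟨p⟩²).
On 0 ≤ x ≤ L (j ≠ l): ∫sin²(jπx/L) dx = L/2, ∫sin(jπx/L)·sin(lπx/L) dx = 0; diagonal moments ∫x·sin²(jπx/L) dx = L²/4, ∫x²·sin²(jπx/L) dx = L³·(1/6 − 1/(4j²π²)); cross terms ∫x·sin(jπx/L)·sin(lπx/L) dx = 0 for j + l even and −4jlL²/(π²(j² − l²)²) for j + l odd, ∫x²·sin(jπx/L)·sin(lπx/L) dx = (−1)^(j+l)·4jlL³/(π²(j² − l²)²); higher powers the same way via product-to-sum and parts. d²/dx² sin(jπx/L) = −(jπ/L)²·sin(jπx/L); on 0 ≤ x ≤ L, ∫sin²(jπx/L) dx = L/2 and ∫sin(jπx/L)·sin(lπx/L) dx = 0 for j ≠ l, so only diagonal terms survive in ∫|Ψ|² and ∫Ψ·Ψ″; ∫Ψ·Ψ′ dx = [Ψ²/2] between the walls = 0.
Normalization: ∫|Ψ|² dx = 22.723.
⟨x⟩ = 2.3015, ⟨x²⟩ = 6.7925 ⇒ Δx = 1.2230.
⟨p⟩ = 0.0000, ⟨p²⟩ = 0.64094 ⇒ Δp = 0.80059.
Δx·Δp = 0.97911.

0.9791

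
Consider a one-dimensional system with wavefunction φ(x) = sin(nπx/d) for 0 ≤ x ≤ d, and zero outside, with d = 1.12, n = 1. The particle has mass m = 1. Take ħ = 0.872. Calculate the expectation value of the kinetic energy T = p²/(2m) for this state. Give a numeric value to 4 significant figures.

T = −(ħ²/2m) d²/dx², so ⟨T⟩ = −(ħ²/2m) ∫ φ*·φ'' dx / ∫|φ|² dx; with m = 1.
d/dx sin(nπx/d) = (nπ/d)·cos(nπx/d) and d²/dx² sin(nπx/d) = −(nπ/d)²·sin(nπx/d); on 0 ≤ x ≤ d, ∫sin²(nπx/d) dx = d/2 and ∫sin(nπx/d)·cos(nπx/d) dx = 0.
State is unnormalized: ∫|φ|² dx = 0.56000, and ∫φ*·(−ħ²/2m · φ'') dx = 1.6752, so ⟨T⟩ = 1.6752 / 0.56000.
⟨T⟩ = 2.9913.

2.991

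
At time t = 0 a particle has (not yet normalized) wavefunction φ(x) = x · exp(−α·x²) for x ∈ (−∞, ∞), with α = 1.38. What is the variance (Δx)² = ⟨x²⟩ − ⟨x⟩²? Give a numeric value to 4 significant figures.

Compute ⟨x⟩ and ⟨x²⟩ separately, then (Δx)² = ⟨x²⟩ − ⟨x⟩².
Expand each integrand as polynomial × e^(−2αx²) and use ∫x^(2j)·e^(−2αx²) dx = (2j−1)!!/(4α)^j · √(π/(2α)), odd powers → 0; here √(π/(2α)) = 1.0669.
Normalization: ∫|φ|² dx = 0.19328.
⟨x⟩ = 0.0000 and ⟨x²⟩ = 0.54348.
(Δx)² = 0.54348 − (0.0000)² = 0.54348.

0.5435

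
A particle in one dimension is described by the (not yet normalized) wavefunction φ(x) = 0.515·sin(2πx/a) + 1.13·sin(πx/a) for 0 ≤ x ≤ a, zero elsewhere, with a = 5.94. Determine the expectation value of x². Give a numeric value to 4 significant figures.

⟨x²⟩ = ∫ x²·|φ|² dx / ∫|φ|² dx (integrals over the domain).
On 0 ≤ x ≤ a (j ≠ l): ∫sin²(jπx/a) dx = a/2, ∫sin(jπx/a)·sin(lπx/a) dx = 0; diagonal moments ∫x·sin²(jπx/a) dx = a²/4, ∫x²·sin²(jπx/a) dx = a³·(1/6 − 1/(4j²π²)); cross terms ∫x·sin(jπx/a)·sin(lπx/a) dx = 0 for j + l even and −4jla²/(π²(j² − l²)²) for j + l odd, ∫x²·sin(jπx/a)·sin(lπx/a) dx = (−1)^(j+l)·4jla³/(π²(j² − l²)²); higher powers the same way via product-to-sum and parts.
State is unnormalized: ∫|φ|² dx = 4.5801, and ∫φ*·x²·φ dx = 24.767, so ⟨x²⟩ = 24.767 / 4.5801.
⟨x²⟩ = 5.4075.

5.408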